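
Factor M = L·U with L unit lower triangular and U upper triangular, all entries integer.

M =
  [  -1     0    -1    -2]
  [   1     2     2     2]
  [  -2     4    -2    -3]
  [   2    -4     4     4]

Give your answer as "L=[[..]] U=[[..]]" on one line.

L=[[1,0,0,0],[-1,1,0,0],[2,2,1,0],[-2,-2,-2,1]] U=[[-1,0,-1,-2],[0,2,1,0],[0,0,-2,1],[0,0,0,2]]

  row1 -= -1·row0 → [0,2,1,0]
  row2 -= 2·row0 → [0,4,0,1]
  row3 -= -2·row0 → [0,-4,2,0]
  row2 -= 2·row1 → [0,0,-2,1]
  row3 -= -2·row1 → [0,0,4,0]
  row3 -= -2·row2 → [0,0,0,2]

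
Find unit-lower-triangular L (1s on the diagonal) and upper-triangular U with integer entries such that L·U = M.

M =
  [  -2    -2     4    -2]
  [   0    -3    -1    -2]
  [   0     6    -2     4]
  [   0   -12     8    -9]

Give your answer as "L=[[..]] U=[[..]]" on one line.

  row1 -= 0·row0 → [0,-3,-1,-2]
  row2 -= 0·row0 → [0,6,-2,4]
  row3 -= 0·row0 → [0,-12,8,-9]
  row2 -= -2·row1 → [0,0,-4,0]
  row3 -= 4·row1 → [0,0,12,-1]
  row3 -= -3·row2 → [0,0,0,-1]

L=[[1,0,0,0],[0,1,0,0],[0,-2,1,0],[0,4,-3,1]] U=[[-2,-2,4,-2],[0,-3,-1,-2],[0,0,-4,0],[0,0,0,-1]]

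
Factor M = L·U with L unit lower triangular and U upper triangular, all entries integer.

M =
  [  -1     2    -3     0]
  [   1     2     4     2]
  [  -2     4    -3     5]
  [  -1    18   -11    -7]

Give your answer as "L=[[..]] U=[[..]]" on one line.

L=[[1,0,0,0],[-1,1,0,0],[2,0,1,0],[1,4,-4,1]] U=[[-1,2,-3,0],[0,4,1,2],[0,0,3,5],[0,0,0,5]]

  R1 -= -1·R0 → [0,4,1,2]
  R2 -= 2·R0 → [0,0,3,5]
  R3 -= 1·R0 → [0,16,-8,-7]
  R2 -= 0·R1 → [0,0,3,5]
  R3 -= 4·R1 → [0,0,-12,-15]
  R3 -= -4·R2 → [0,0,0,5]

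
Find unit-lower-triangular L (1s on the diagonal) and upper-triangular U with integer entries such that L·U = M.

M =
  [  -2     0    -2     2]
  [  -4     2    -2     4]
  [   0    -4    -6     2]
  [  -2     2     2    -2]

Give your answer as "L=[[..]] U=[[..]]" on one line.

L=[[1,0,0,0],[2,1,0,0],[0,-2,1,0],[1,1,-1,1]] U=[[-2,0,-2,2],[0,2,2,0],[0,0,-2,2],[0,0,0,-2]]

  row1 -= 2·row0 → [0,2,2,0]
  row2 -= 0·row0 → [0,-4,-6,2]
  row3 -= 1·row0 → [0,2,4,-4]
  row2 -= -2·row1 → [0,0,-2,2]
  row3 -= 1·row1 → [0,0,2,-4]
  row3 -= -1·row2 → [0,0,0,-2]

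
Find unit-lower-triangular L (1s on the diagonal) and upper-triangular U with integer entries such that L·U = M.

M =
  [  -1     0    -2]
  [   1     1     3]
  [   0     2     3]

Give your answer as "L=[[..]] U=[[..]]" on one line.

  row1 -= -1·row0 → [0,1,1]
  row2 -= 0·row0 → [0,2,3]
  row2 -= 2·row1 → [0,0,1]

L=[[1,0,0],[-1,1,0],[0,2,1]] U=[[-1,0,-2],[0,1,1],[0,0,1]]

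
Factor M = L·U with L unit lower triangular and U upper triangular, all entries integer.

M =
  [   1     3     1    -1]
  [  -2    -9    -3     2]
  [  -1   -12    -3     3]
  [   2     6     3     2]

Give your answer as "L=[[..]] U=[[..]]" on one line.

L=[[1,0,0,0],[-2,1,0,0],[-1,3,1,0],[2,0,1,1]] U=[[1,3,1,-1],[0,-3,-1,0],[0,0,1,2],[0,0,0,2]]

  R1 -= -2·R0 → [0,-3,-1,0]
  R2 -= -1·R0 → [0,-9,-2,2]
  R3 -= 2·R0 → [0,0,1,4]
  R2 -= 3·R1 → [0,0,1,2]
  R3 -= 0·R1 → [0,0,1,4]
  R3 -= 1·R2 → [0,0,0,2]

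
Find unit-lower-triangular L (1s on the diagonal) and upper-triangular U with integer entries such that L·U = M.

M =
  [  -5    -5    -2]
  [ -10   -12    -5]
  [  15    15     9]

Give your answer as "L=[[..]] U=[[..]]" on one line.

  r1 -= 2·r0 → [0,-2,-1]
  r2 -= -3·r0 → [0,0,3]
  r2 -= 0·r1 → [0,0,3]

L=[[1,0,0],[2,1,0],[-3,0,1]] U=[[-5,-5,-2],[0,-2,-1],[0,0,3]]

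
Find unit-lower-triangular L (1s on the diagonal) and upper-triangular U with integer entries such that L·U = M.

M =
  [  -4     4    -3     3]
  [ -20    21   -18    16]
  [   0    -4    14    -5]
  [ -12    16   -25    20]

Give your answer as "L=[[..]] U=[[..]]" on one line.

  row1 -= 5·row0 → [0,1,-3,1]
  row2 -= 0·row0 → [0,-4,14,-5]
  row3 -= 3·row0 → [0,4,-16,11]
  row2 -= -4·row1 → [0,0,2,-1]
  row3 -= 4·row1 → [0,0,-4,7]
  row3 -= -2·row2 → [0,0,0,5]

L=[[1,0,0,0],[5,1,0,0],[0,-4,1,0],[3,4,-2,1]] U=[[-4,4,-3,3],[0,1,-3,1],[0,0,2,-1],[0,0,0,5]]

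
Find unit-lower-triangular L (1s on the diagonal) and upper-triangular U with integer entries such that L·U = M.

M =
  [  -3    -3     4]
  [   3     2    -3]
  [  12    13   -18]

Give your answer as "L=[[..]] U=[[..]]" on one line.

L=[[1,0,0],[-1,1,0],[-4,-1,1]] U=[[-3,-3,4],[0,-1,1],[0,0,-1]]

  R1 -= -1·R0 → [0,-1,1]
  R2 -= -4·R0 → [0,1,-2]
  R2 -= -1·R1 → [0,0,-1]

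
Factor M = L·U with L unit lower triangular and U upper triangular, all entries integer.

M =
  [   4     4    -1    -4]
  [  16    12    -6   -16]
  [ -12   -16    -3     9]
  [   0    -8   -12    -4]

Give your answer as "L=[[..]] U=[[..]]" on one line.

L=[[1,0,0,0],[4,1,0,0],[-3,1,1,0],[0,2,2,1]] U=[[4,4,-1,-4],[0,-4,-2,0],[0,0,-4,-3],[0,0,0,2]]

  r1 -= 4·r0 → [0,-4,-2,0]
  r2 -= -3·r0 → [0,-4,-6,-3]
  r3 -= 0·r0 → [0,-8,-12,-4]
  r2 -= 1·r1 → [0,0,-4,-3]
  r3 -= 2·r1 → [0,0,-8,-4]
  r3 -= 2·r2 → [0,0,0,2]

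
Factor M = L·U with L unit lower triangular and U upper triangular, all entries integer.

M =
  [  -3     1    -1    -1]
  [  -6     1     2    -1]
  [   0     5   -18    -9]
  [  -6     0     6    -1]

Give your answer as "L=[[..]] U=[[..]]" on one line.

L=[[1,0,0,0],[2,1,0,0],[0,-5,1,0],[2,2,0,1]] U=[[-3,1,-1,-1],[0,-1,4,1],[0,0,2,-4],[0,0,0,-1]]

  R1 -= 2·R0 → [0,-1,4,1]
  R2 -= 0·R0 → [0,5,-18,-9]
  R3 -= 2·R0 → [0,-2,8,1]
  R2 -= -5·R1 → [0,0,2,-4]
  R3 -= 2·R1 → [0,0,0,-1]
  R3 -= 0·R2 → [0,0,0,-1]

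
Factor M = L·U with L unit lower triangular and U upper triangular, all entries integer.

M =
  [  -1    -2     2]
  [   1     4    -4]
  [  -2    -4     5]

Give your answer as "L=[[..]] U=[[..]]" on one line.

  R1 -= -1·R0 → [0,2,-2]
  R2 -= 2·R0 → [0,0,1]
  R2 -= 0·R1 → [0,0,1]

L=[[1,0,0],[-1,1,0],[2,0,1]] U=[[-1,-2,2],[0,2,-2],[0,0,1]]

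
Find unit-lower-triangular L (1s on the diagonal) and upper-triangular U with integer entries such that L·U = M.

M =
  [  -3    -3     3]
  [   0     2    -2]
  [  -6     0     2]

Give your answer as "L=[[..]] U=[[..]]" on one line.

L=[[1,0,0],[0,1,0],[2,3,1]] U=[[-3,-3,3],[0,2,-2],[0,0,2]]

  R1 -= 0·R0 → [0,2,-2]
  R2 -= 2·R0 → [0,6,-4]
  R2 -= 3·R1 → [0,0,2]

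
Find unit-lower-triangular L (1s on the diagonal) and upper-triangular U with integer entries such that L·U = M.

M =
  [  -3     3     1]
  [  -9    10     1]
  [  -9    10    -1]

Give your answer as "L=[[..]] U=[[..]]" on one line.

  r1 -= 3·r0 → [0,1,-2]
  r2 -= 3·r0 → [0,1,-4]
  r2 -= 1·r1 → [0,0,-2]

L=[[1,0,0],[3,1,0],[3,1,1]] U=[[-3,3,1],[0,1,-2],[0,0,-2]]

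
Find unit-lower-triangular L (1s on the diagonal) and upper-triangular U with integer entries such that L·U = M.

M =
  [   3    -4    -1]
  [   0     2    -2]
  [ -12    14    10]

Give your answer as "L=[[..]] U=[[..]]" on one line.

  r1 -= 0·r0 → [0,2,-2]
  r2 -= -4·r0 → [0,-2,6]
  r2 -= -1·r1 → [0,0,4]

L=[[1,0,0],[0,1,0],[-4,-1,1]] U=[[3,-4,-1],[0,2,-2],[0,0,4]]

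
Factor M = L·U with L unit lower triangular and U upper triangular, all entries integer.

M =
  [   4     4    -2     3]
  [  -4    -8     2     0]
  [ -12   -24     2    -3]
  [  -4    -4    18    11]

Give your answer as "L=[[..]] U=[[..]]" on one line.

L=[[1,0,0,0],[-1,1,0,0],[-3,3,1,0],[-1,0,-4,1]] U=[[4,4,-2,3],[0,-4,0,3],[0,0,-4,-3],[0,0,0,2]]

  row1 -= -1·row0 → [0,-4,0,3]
  row2 -= -3·row0 → [0,-12,-4,6]
  row3 -= -1·row0 → [0,0,16,14]
  row2 -= 3·row1 → [0,0,-4,-3]
  row3 -= 0·row1 → [0,0,16,14]
  row3 -= -4·row2 → [0,0,0,2]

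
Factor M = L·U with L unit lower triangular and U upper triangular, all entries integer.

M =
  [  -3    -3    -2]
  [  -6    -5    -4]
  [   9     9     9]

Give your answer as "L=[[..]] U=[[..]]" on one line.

L=[[1,0,0],[2,1,0],[-3,0,1]] U=[[-3,-3,-2],[0,1,0],[0,0,3]]

  row1 -= 2·row0 → [0,1,0]
  row2 -= -3·row0 → [0,0,3]
  row2 -= 0·row1 → [0,0,3]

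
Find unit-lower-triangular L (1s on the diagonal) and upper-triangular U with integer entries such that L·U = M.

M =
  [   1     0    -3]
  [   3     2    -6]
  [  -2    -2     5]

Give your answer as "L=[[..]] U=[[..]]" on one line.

  R1 -= 3·R0 → [0,2,3]
  R2 -= -2·R0 → [0,-2,-1]
  R2 -= -1·R1 → [0,0,2]

L=[[1,0,0],[3,1,0],[-2,-1,1]] U=[[1,0,-3],[0,2,3],[0,0,2]]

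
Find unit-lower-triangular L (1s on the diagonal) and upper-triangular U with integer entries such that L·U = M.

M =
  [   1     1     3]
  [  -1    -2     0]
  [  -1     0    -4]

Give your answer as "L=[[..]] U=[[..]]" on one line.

L=[[1,0,0],[-1,1,0],[-1,-1,1]] U=[[1,1,3],[0,-1,3],[0,0,2]]

  row1 -= -1·row0 → [0,-1,3]
  row2 -= -1·row0 → [0,1,-1]
  row2 -= -1·row1 → [0,0,2]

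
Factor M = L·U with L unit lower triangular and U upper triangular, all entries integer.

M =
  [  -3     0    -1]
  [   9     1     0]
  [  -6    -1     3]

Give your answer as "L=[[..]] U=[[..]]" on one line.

  r1 -= -3·r0 → [0,1,-3]
  r2 -= 2·r0 → [0,-1,5]
  r2 -= -1·r1 → [0,0,2]

L=[[1,0,0],[-3,1,0],[2,-1,1]] U=[[-3,0,-1],[0,1,-3],[0,0,2]]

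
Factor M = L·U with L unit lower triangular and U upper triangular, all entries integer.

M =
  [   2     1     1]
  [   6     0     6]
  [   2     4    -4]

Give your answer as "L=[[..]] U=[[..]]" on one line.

  R1 -= 3·R0 → [0,-3,3]
  R2 -= 1·R0 → [0,3,-5]
  R2 -= -1·R1 → [0,0,-2]

L=[[1,0,0],[3,1,0],[1,-1,1]] U=[[2,1,1],[0,-3,3],[0,0,-2]]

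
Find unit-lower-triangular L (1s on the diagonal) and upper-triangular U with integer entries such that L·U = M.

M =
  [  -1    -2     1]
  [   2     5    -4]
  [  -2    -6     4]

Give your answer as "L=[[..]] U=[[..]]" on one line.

L=[[1,0,0],[-2,1,0],[2,-2,1]] U=[[-1,-2,1],[0,1,-2],[0,0,-2]]

  r1 -= -2·r0 → [0,1,-2]
  r2 -= 2·r0 → [0,-2,2]
  r2 -= -2·r1 → [0,0,-2]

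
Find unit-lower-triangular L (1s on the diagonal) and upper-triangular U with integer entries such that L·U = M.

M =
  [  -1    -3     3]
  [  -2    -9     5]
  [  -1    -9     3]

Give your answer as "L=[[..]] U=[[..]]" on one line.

L=[[1,0,0],[2,1,0],[1,2,1]] U=[[-1,-3,3],[0,-3,-1],[0,0,2]]

  row1 -= 2·row0 → [0,-3,-1]
  row2 -= 1·row0 → [0,-6,0]
  row2 -= 2·row1 → [0,0,2]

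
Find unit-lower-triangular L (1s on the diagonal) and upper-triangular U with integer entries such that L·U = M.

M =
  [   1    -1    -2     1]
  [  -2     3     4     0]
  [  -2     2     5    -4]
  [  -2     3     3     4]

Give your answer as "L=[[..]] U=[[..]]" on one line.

  row1 -= -2·row0 → [0,1,0,2]
  row2 -= -2·row0 → [0,0,1,-2]
  row3 -= -2·row0 → [0,1,-1,6]
  row2 -= 0·row1 → [0,0,1,-2]
  row3 -= 1·row1 → [0,0,-1,4]
  row3 -= -1·row2 → [0,0,0,2]

L=[[1,0,0,0],[-2,1,0,0],[-2,0,1,0],[-2,1,-1,1]] U=[[1,-1,-2,1],[0,1,0,2],[0,0,1,-2],[0,0,0,2]]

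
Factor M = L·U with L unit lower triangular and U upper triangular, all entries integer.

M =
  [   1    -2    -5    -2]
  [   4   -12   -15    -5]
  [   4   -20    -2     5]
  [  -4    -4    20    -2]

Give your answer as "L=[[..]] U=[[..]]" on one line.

  row1 -= 4·row0 → [0,-4,5,3]
  row2 -= 4·row0 → [0,-12,18,13]
  row3 -= -4·row0 → [0,-12,0,-10]
  row2 -= 3·row1 → [0,0,3,4]
  row3 -= 3·row1 → [0,0,-15,-19]
  row3 -= -5·row2 → [0,0,0,1]

L=[[1,0,0,0],[4,1,0,0],[4,3,1,0],[-4,3,-5,1]] U=[[1,-2,-5,-2],[0,-4,5,3],[0,0,3,4],[0,0,0,1]]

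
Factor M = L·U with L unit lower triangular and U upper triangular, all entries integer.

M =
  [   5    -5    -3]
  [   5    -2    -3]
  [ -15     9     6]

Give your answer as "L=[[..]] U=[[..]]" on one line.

L=[[1,0,0],[1,1,0],[-3,-2,1]] U=[[5,-5,-3],[0,3,0],[0,0,-3]]

  row1 -= 1·row0 → [0,3,0]
  row2 -= -3·row0 → [0,-6,-3]
  row2 -= -2·row1 → [0,0,-3]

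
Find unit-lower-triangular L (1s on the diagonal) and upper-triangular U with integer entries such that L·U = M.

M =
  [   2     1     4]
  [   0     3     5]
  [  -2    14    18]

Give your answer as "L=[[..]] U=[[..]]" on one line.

L=[[1,0,0],[0,1,0],[-1,5,1]] U=[[2,1,4],[0,3,5],[0,0,-3]]

  R1 -= 0·R0 → [0,3,5]
  R2 -= -1·R0 → [0,15,22]
  R2 -= 5·R1 → [0,0,-3]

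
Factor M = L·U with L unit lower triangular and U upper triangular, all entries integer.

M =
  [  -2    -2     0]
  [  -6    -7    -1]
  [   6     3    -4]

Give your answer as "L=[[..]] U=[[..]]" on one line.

L=[[1,0,0],[3,1,0],[-3,3,1]] U=[[-2,-2,0],[0,-1,-1],[0,0,-1]]

  R1 -= 3·R0 → [0,-1,-1]
  R2 -= -3·R0 → [0,-3,-4]
  R2 -= 3·R1 → [0,0,-1]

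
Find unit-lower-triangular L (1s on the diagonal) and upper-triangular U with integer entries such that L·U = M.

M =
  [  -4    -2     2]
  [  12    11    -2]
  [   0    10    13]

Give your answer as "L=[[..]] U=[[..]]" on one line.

L=[[1,0,0],[-3,1,0],[0,2,1]] U=[[-4,-2,2],[0,5,4],[0,0,5]]

  row1 -= -3·row0 → [0,5,4]
  row2 -= 0·row0 → [0,10,13]
  row2 -= 2·row1 → [0,0,5]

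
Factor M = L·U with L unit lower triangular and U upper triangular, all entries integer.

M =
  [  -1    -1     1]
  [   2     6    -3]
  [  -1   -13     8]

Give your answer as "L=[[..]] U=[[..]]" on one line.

L=[[1,0,0],[-2,1,0],[1,-3,1]] U=[[-1,-1,1],[0,4,-1],[0,0,4]]

  row1 -= -2·row0 → [0,4,-1]
  row2 -= 1·row0 → [0,-12,7]
  row2 -= -3·row1 → [0,0,4]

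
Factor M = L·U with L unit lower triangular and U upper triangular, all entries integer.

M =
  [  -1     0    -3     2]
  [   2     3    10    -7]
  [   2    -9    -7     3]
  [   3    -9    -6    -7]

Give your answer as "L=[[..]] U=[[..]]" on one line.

  R1 -= -2·R0 → [0,3,4,-3]
  R2 -= -2·R0 → [0,-9,-13,7]
  R3 -= -3·R0 → [0,-9,-15,-1]
  R2 -= -3·R1 → [0,0,-1,-2]
  R3 -= -3·R1 → [0,0,-3,-10]
  R3 -= 3·R2 → [0,0,0,-4]

L=[[1,0,0,0],[-2,1,0,0],[-2,-3,1,0],[-3,-3,3,1]] U=[[-1,0,-3,2],[0,3,4,-3],[0,0,-1,-2],[0,0,0,-4]]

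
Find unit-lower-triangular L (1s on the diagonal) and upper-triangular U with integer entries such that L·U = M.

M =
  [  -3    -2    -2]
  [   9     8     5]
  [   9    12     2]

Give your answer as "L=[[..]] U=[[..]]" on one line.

L=[[1,0,0],[-3,1,0],[-3,3,1]] U=[[-3,-2,-2],[0,2,-1],[0,0,-1]]

  r1 -= -3·r0 → [0,2,-1]
  r2 -= -3·r0 → [0,6,-4]
  r2 -= 3·r1 → [0,0,-1]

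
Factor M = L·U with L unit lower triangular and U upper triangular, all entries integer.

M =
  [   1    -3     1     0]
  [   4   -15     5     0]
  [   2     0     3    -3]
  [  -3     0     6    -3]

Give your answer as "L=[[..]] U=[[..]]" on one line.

  R1 -= 4·R0 → [0,-3,1,0]
  R2 -= 2·R0 → [0,6,1,-3]
  R3 -= -3·R0 → [0,-9,9,-3]
  R2 -= -2·R1 → [0,0,3,-3]
  R3 -= 3·R1 → [0,0,6,-3]
  R3 -= 2·R2 → [0,0,0,3]

L=[[1,0,0,0],[4,1,0,0],[2,-2,1,0],[-3,3,2,1]] U=[[1,-3,1,0],[0,-3,1,0],[0,0,3,-3],[0,0,0,3]]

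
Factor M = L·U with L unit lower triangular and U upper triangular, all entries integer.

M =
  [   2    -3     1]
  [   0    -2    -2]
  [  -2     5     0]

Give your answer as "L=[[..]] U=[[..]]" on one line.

L=[[1,0,0],[0,1,0],[-1,-1,1]] U=[[2,-3,1],[0,-2,-2],[0,0,-1]]

  r1 -= 0·r0 → [0,-2,-2]
  r2 -= -1·r0 → [0,2,1]
  r2 -= -1·r1 → [0,0,-1]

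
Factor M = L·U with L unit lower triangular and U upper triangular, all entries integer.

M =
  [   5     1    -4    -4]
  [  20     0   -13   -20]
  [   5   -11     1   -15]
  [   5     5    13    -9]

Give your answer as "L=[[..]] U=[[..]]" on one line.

  r1 -= 4·r0 → [0,-4,3,-4]
  r2 -= 1·r0 → [0,-12,5,-11]
  r3 -= 1·r0 → [0,4,17,-5]
  r2 -= 3·r1 → [0,0,-4,1]
  r3 -= -1·r1 → [0,0,20,-9]
  r3 -= -5·r2 → [0,0,0,-4]

L=[[1,0,0,0],[4,1,0,0],[1,3,1,0],[1,-1,-5,1]] U=[[5,1,-4,-4],[0,-4,3,-4],[0,0,-4,1],[0,0,0,-4]]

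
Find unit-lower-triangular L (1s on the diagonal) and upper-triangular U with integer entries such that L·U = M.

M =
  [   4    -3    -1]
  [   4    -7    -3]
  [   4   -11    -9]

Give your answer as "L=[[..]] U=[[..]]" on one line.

L=[[1,0,0],[1,1,0],[1,2,1]] U=[[4,-3,-1],[0,-4,-2],[0,0,-4]]

  r1 -= 1·r0 → [0,-4,-2]
  r2 -= 1·r0 → [0,-8,-8]
  r2 -= 2·r1 → [0,0,-4]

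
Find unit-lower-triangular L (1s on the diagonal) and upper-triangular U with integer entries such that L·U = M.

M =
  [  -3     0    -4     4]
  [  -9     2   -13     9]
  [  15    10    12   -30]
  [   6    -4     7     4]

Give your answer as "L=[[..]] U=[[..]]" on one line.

L=[[1,0,0,0],[3,1,0,0],[-5,5,1,0],[-2,-2,1,1]] U=[[-3,0,-4,4],[0,2,-1,-3],[0,0,-3,5],[0,0,0,1]]

  row1 -= 3·row0 → [0,2,-1,-3]
  row2 -= -5·row0 → [0,10,-8,-10]
  row3 -= -2·row0 → [0,-4,-1,12]
  row2 -= 5·row1 → [0,0,-3,5]
  row3 -= -2·row1 → [0,0,-3,6]
  row3 -= 1·row2 → [0,0,0,1]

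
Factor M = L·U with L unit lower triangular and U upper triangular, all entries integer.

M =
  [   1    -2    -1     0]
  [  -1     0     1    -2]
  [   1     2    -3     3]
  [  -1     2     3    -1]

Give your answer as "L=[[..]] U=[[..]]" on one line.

L=[[1,0,0,0],[-1,1,0,0],[1,-2,1,0],[-1,0,-1,1]] U=[[1,-2,-1,0],[0,-2,0,-2],[0,0,-2,-1],[0,0,0,-2]]

  r1 -= -1·r0 → [0,-2,0,-2]
  r2 -= 1·r0 → [0,4,-2,3]
  r3 -= -1·r0 → [0,0,2,-1]
  r2 -= -2·r1 → [0,0,-2,-1]
  r3 -= 0·r1 → [0,0,2,-1]
  r3 -= -1·r2 → [0,0,0,-2]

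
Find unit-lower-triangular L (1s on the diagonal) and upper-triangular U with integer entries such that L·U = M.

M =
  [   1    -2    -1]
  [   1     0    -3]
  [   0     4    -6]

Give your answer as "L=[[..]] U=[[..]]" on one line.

L=[[1,0,0],[1,1,0],[0,2,1]] U=[[1,-2,-1],[0,2,-2],[0,0,-2]]

  r1 -= 1·r0 → [0,2,-2]
  r2 -= 0·r0 → [0,4,-6]
  r2 -= 2·r1 → [0,0,-2]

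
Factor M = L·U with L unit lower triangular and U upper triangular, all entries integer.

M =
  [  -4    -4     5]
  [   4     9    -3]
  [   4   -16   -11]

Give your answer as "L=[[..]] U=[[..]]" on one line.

  row1 -= -1·row0 → [0,5,2]
  row2 -= -1·row0 → [0,-20,-6]
  row2 -= -4·row1 → [0,0,2]

L=[[1,0,0],[-1,1,0],[-1,-4,1]] U=[[-4,-4,5],[0,5,2],[0,0,2]]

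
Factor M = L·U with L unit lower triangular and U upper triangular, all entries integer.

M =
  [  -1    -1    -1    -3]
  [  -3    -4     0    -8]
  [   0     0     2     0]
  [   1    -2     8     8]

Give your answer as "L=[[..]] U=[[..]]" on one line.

L=[[1,0,0,0],[3,1,0,0],[0,0,1,0],[-1,3,-1,1]] U=[[-1,-1,-1,-3],[0,-1,3,1],[0,0,2,0],[0,0,0,2]]

  row1 -= 3·row0 → [0,-1,3,1]
  row2 -= 0·row0 → [0,0,2,0]
  row3 -= -1·row0 → [0,-3,7,5]
  row2 -= 0·row1 → [0,0,2,0]
  row3 -= 3·row1 → [0,0,-2,2]
  row3 -= -1·row2 → [0,0,0,2]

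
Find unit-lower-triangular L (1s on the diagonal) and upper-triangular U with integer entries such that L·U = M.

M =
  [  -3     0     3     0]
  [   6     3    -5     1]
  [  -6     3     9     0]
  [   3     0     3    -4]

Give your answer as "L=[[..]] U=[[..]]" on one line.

  r1 -= -2·r0 → [0,3,1,1]
  r2 -= 2·r0 → [0,3,3,0]
  r3 -= -1·r0 → [0,0,6,-4]
  r2 -= 1·r1 → [0,0,2,-1]
  r3 -= 0·r1 → [0,0,6,-4]
  r3 -= 3·r2 → [0,0,0,-1]

L=[[1,0,0,0],[-2,1,0,0],[2,1,1,0],[-1,0,3,1]] U=[[-3,0,3,0],[0,3,1,1],[0,0,2,-1],[0,0,0,-1]]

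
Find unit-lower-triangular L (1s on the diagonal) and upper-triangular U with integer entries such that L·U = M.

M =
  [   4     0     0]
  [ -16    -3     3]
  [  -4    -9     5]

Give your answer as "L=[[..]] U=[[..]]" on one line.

  row1 -= -4·row0 → [0,-3,3]
  row2 -= -1·row0 → [0,-9,5]
  row2 -= 3·row1 → [0,0,-4]

L=[[1,0,0],[-4,1,0],[-1,3,1]] U=[[4,0,0],[0,-3,3],[0,0,-4]]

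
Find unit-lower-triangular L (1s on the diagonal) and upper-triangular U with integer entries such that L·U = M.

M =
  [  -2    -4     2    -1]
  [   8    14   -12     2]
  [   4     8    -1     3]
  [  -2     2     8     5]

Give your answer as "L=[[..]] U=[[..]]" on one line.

  r1 -= -4·r0 → [0,-2,-4,-2]
  r2 -= -2·r0 → [0,0,3,1]
  r3 -= 1·r0 → [0,6,6,6]
  r2 -= 0·r1 → [0,0,3,1]
  r3 -= -3·r1 → [0,0,-6,0]
  r3 -= -2·r2 → [0,0,0,2]

L=[[1,0,0,0],[-4,1,0,0],[-2,0,1,0],[1,-3,-2,1]] U=[[-2,-4,2,-1],[0,-2,-4,-2],[0,0,3,1],[0,0,0,2]]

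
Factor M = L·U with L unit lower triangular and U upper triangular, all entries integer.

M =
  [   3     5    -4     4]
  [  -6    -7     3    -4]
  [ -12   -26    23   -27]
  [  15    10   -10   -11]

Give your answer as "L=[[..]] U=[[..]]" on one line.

L=[[1,0,0,0],[-2,1,0,0],[-4,-2,1,0],[5,-5,5,1]] U=[[3,5,-4,4],[0,3,-5,4],[0,0,-3,-3],[0,0,0,4]]

  row1 -= -2·row0 → [0,3,-5,4]
  row2 -= -4·row0 → [0,-6,7,-11]
  row3 -= 5·row0 → [0,-15,10,-31]
  row2 -= -2·row1 → [0,0,-3,-3]
  row3 -= -5·row1 → [0,0,-15,-11]
  row3 -= 5·row2 → [0,0,0,4]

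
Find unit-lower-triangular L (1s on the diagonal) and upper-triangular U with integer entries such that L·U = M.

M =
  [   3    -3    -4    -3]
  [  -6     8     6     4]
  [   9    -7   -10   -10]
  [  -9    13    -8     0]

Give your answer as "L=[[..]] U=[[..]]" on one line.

L=[[1,0,0,0],[-2,1,0,0],[3,1,1,0],[-3,2,-4,1]] U=[[3,-3,-4,-3],[0,2,-2,-2],[0,0,4,1],[0,0,0,-1]]

  R1 -= -2·R0 → [0,2,-2,-2]
  R2 -= 3·R0 → [0,2,2,-1]
  R3 -= -3·R0 → [0,4,-20,-9]
  R2 -= 1·R1 → [0,0,4,1]
  R3 -= 2·R1 → [0,0,-16,-5]
  R3 -= -4·R2 → [0,0,0,-1]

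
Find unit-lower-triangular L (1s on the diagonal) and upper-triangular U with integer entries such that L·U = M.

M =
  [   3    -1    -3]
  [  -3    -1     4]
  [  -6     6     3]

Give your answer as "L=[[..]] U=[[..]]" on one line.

L=[[1,0,0],[-1,1,0],[-2,-2,1]] U=[[3,-1,-3],[0,-2,1],[0,0,-1]]

  r1 -= -1·r0 → [0,-2,1]
  r2 -= -2·r0 → [0,4,-3]
  r2 -= -2·r1 → [0,0,-1]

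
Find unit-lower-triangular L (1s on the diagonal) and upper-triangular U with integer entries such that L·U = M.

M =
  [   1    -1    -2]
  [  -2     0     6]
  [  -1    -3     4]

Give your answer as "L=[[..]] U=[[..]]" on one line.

L=[[1,0,0],[-2,1,0],[-1,2,1]] U=[[1,-1,-2],[0,-2,2],[0,0,-2]]

  r1 -= -2·r0 → [0,-2,2]
  r2 -= -1·r0 → [0,-4,2]
  r2 -= 2·r1 → [0,0,-2]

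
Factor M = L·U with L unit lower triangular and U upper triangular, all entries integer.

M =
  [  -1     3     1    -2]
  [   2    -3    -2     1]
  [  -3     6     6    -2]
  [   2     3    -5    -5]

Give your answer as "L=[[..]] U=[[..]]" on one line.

L=[[1,0,0,0],[-2,1,0,0],[3,-1,1,0],[-2,3,-1,1]] U=[[-1,3,1,-2],[0,3,0,-3],[0,0,3,1],[0,0,0,1]]

  r1 -= -2·r0 → [0,3,0,-3]
  r2 -= 3·r0 → [0,-3,3,4]
  r3 -= -2·r0 → [0,9,-3,-9]
  r2 -= -1·r1 → [0,0,3,1]
  r3 -= 3·r1 → [0,0,-3,0]
  r3 -= -1·r2 → [0,0,0,1]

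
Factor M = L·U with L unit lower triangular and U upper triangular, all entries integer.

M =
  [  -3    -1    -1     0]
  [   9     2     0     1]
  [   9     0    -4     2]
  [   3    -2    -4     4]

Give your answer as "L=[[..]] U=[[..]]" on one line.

  R1 -= -3·R0 → [0,-1,-3,1]
  R2 -= -3·R0 → [0,-3,-7,2]
  R3 -= -1·R0 → [0,-3,-5,4]
  R2 -= 3·R1 → [0,0,2,-1]
  R3 -= 3·R1 → [0,0,4,1]
  R3 -= 2·R2 → [0,0,0,3]

L=[[1,0,0,0],[-3,1,0,0],[-3,3,1,0],[-1,3,2,1]] U=[[-3,-1,-1,0],[0,-1,-3,1],[0,0,2,-1],[0,0,0,3]]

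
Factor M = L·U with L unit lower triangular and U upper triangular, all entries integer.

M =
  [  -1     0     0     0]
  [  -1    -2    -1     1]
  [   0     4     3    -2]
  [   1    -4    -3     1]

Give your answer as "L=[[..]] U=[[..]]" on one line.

  r1 -= 1·r0 → [0,-2,-1,1]
  r2 -= 0·r0 → [0,4,3,-2]
  r3 -= -1·r0 → [0,-4,-3,1]
  r2 -= -2·r1 → [0,0,1,0]
  r3 -= 2·r1 → [0,0,-1,-1]
  r3 -= -1·r2 → [0,0,0,-1]

L=[[1,0,0,0],[1,1,0,0],[0,-2,1,0],[-1,2,-1,1]] U=[[-1,0,0,0],[0,-2,-1,1],[0,0,1,0],[0,0,0,-1]]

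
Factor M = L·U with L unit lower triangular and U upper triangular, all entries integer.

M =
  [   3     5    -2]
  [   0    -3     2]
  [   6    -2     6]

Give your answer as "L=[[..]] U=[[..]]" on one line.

  R1 -= 0·R0 → [0,-3,2]
  R2 -= 2·R0 → [0,-12,10]
  R2 -= 4·R1 → [0,0,2]

L=[[1,0,0],[0,1,0],[2,4,1]] U=[[3,5,-2],[0,-3,2],[0,0,2]]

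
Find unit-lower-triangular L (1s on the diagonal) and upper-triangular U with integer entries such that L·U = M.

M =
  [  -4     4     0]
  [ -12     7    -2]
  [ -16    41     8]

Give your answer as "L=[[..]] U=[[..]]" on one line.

L=[[1,0,0],[3,1,0],[4,-5,1]] U=[[-4,4,0],[0,-5,-2],[0,0,-2]]

  r1 -= 3·r0 → [0,-5,-2]
  r2 -= 4·r0 → [0,25,8]
  r2 -= -5·r1 → [0,0,-2]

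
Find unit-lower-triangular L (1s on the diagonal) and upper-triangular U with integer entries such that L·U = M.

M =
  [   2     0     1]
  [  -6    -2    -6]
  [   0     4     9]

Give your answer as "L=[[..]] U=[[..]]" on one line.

L=[[1,0,0],[-3,1,0],[0,-2,1]] U=[[2,0,1],[0,-2,-3],[0,0,3]]

  row1 -= -3·row0 → [0,-2,-3]
  row2 -= 0·row0 → [0,4,9]
  row2 -= -2·row1 → [0,0,3]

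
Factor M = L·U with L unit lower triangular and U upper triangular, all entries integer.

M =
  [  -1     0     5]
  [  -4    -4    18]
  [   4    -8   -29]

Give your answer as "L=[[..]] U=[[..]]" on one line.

  R1 -= 4·R0 → [0,-4,-2]
  R2 -= -4·R0 → [0,-8,-9]
  R2 -= 2·R1 → [0,0,-5]

L=[[1,0,0],[4,1,0],[-4,2,1]] U=[[-1,0,5],[0,-4,-2],[0,0,-5]]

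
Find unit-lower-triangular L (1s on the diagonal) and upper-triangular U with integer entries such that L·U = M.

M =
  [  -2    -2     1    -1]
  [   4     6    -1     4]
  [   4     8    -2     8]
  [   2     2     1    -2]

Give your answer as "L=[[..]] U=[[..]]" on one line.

  r1 -= -2·r0 → [0,2,1,2]
  r2 -= -2·r0 → [0,4,0,6]
  r3 -= -1·r0 → [0,0,2,-3]
  r2 -= 2·r1 → [0,0,-2,2]
  r3 -= 0·r1 → [0,0,2,-3]
  r3 -= -1·r2 → [0,0,0,-1]

L=[[1,0,0,0],[-2,1,0,0],[-2,2,1,0],[-1,0,-1,1]] U=[[-2,-2,1,-1],[0,2,1,2],[0,0,-2,2],[0,0,0,-1]]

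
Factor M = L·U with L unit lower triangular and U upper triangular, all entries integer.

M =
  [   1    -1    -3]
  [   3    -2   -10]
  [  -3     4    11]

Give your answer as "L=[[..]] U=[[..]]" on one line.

L=[[1,0,0],[3,1,0],[-3,1,1]] U=[[1,-1,-3],[0,1,-1],[0,0,3]]

  R1 -= 3·R0 → [0,1,-1]
  R2 -= -3·R0 → [0,1,2]
  R2 -= 1·R1 → [0,0,3]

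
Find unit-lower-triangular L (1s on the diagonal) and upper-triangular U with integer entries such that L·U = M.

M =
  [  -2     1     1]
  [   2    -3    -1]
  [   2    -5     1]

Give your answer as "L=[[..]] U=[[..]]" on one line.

L=[[1,0,0],[-1,1,0],[-1,2,1]] U=[[-2,1,1],[0,-2,0],[0,0,2]]

  R1 -= -1·R0 → [0,-2,0]
  R2 -= -1·R0 → [0,-4,2]
  R2 -= 2·R1 → [0,0,2]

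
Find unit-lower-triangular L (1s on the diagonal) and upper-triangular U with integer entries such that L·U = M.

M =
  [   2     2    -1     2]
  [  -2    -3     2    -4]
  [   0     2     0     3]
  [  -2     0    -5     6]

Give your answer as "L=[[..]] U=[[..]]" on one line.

L=[[1,0,0,0],[-1,1,0,0],[0,-2,1,0],[-1,-2,-2,1]] U=[[2,2,-1,2],[0,-1,1,-2],[0,0,2,-1],[0,0,0,2]]

  R1 -= -1·R0 → [0,-1,1,-2]
  R2 -= 0·R0 → [0,2,0,3]
  R3 -= -1·R0 → [0,2,-6,8]
  R2 -= -2·R1 → [0,0,2,-1]
  R3 -= -2·R1 → [0,0,-4,4]
  R3 -= -2·R2 → [0,0,0,2]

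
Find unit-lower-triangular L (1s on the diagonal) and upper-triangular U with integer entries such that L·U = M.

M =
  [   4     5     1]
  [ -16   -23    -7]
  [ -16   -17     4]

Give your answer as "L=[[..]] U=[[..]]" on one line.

L=[[1,0,0],[-4,1,0],[-4,-1,1]] U=[[4,5,1],[0,-3,-3],[0,0,5]]

  r1 -= -4·r0 → [0,-3,-3]
  r2 -= -4·r0 → [0,3,8]
  r2 -= -1·r1 → [0,0,5]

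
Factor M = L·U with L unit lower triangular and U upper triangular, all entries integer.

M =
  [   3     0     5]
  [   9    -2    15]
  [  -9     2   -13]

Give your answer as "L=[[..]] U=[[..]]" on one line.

L=[[1,0,0],[3,1,0],[-3,-1,1]] U=[[3,0,5],[0,-2,0],[0,0,2]]

  R1 -= 3·R0 → [0,-2,0]
  R2 -= -3·R0 → [0,2,2]
  R2 -= -1·R1 → [0,0,2]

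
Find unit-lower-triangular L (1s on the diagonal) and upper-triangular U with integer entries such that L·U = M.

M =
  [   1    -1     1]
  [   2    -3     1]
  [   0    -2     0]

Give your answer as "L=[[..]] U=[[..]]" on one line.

  row1 -= 2·row0 → [0,-1,-1]
  row2 -= 0·row0 → [0,-2,0]
  row2 -= 2·row1 → [0,0,2]

L=[[1,0,0],[2,1,0],[0,2,1]] U=[[1,-1,1],[0,-1,-1],[0,0,2]]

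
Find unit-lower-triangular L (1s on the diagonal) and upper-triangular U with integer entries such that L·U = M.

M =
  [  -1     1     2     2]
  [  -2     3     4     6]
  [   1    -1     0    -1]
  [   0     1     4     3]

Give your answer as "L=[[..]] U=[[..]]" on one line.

  r1 -= 2·r0 → [0,1,0,2]
  r2 -= -1·r0 → [0,0,2,1]
  r3 -= 0·r0 → [0,1,4,3]
  r2 -= 0·r1 → [0,0,2,1]
  r3 -= 1·r1 → [0,0,4,1]
  r3 -= 2·r2 → [0,0,0,-1]

L=[[1,0,0,0],[2,1,0,0],[-1,0,1,0],[0,1,2,1]] U=[[-1,1,2,2],[0,1,0,2],[0,0,2,1],[0,0,0,-1]]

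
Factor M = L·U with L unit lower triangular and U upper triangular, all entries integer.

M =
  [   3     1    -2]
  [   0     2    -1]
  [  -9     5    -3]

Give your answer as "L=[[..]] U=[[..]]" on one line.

L=[[1,0,0],[0,1,0],[-3,4,1]] U=[[3,1,-2],[0,2,-1],[0,0,-5]]

  R1 -= 0·R0 → [0,2,-1]
  R2 -= -3·R0 → [0,8,-9]
  R2 -= 4·R1 → [0,0,-5]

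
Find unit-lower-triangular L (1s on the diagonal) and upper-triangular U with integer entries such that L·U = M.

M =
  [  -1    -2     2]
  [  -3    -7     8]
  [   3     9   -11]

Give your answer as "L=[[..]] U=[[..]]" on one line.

  R1 -= 3·R0 → [0,-1,2]
  R2 -= -3·R0 → [0,3,-5]
  R2 -= -3·R1 → [0,0,1]

L=[[1,0,0],[3,1,0],[-3,-3,1]] U=[[-1,-2,2],[0,-1,2],[0,0,1]]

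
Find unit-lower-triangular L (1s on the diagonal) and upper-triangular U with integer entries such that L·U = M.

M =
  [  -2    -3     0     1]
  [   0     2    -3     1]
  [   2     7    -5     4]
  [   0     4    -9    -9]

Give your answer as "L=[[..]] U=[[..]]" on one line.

  R1 -= 0·R0 → [0,2,-3,1]
  R2 -= -1·R0 → [0,4,-5,5]
  R3 -= 0·R0 → [0,4,-9,-9]
  R2 -= 2·R1 → [0,0,1,3]
  R3 -= 2·R1 → [0,0,-3,-11]
  R3 -= -3·R2 → [0,0,0,-2]

L=[[1,0,0,0],[0,1,0,0],[-1,2,1,0],[0,2,-3,1]] U=[[-2,-3,0,1],[0,2,-3,1],[0,0,1,3],[0,0,0,-2]]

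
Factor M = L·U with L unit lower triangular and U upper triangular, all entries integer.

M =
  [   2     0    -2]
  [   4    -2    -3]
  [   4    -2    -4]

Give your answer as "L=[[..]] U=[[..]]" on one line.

L=[[1,0,0],[2,1,0],[2,1,1]] U=[[2,0,-2],[0,-2,1],[0,0,-1]]

  row1 -= 2·row0 → [0,-2,1]
  row2 -= 2·row0 → [0,-2,0]
  row2 -= 1·row1 → [0,0,-1]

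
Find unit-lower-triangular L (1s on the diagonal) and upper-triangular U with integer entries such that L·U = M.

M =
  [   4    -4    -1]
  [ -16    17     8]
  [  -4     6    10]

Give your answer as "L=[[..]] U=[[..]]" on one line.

L=[[1,0,0],[-4,1,0],[-1,2,1]] U=[[4,-4,-1],[0,1,4],[0,0,1]]

  row1 -= -4·row0 → [0,1,4]
  row2 -= -1·row0 → [0,2,9]
  row2 -= 2·row1 → [0,0,1]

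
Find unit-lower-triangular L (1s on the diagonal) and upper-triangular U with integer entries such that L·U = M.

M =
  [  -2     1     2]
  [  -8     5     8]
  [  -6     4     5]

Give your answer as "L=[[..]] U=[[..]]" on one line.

  R1 -= 4·R0 → [0,1,0]
  R2 -= 3·R0 → [0,1,-1]
  R2 -= 1·R1 → [0,0,-1]

L=[[1,0,0],[4,1,0],[3,1,1]] U=[[-2,1,2],[0,1,0],[0,0,-1]]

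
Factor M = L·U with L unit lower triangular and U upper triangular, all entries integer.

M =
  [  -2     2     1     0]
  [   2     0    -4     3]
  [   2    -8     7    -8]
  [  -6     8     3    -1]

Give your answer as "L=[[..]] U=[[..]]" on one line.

L=[[1,0,0,0],[-1,1,0,0],[-1,-3,1,0],[3,1,-3,1]] U=[[-2,2,1,0],[0,2,-3,3],[0,0,-1,1],[0,0,0,-1]]

  row1 -= -1·row0 → [0,2,-3,3]
  row2 -= -1·row0 → [0,-6,8,-8]
  row3 -= 3·row0 → [0,2,0,-1]
  row2 -= -3·row1 → [0,0,-1,1]
  row3 -= 1·row1 → [0,0,3,-4]
  row3 -= -3·row2 → [0,0,0,-1]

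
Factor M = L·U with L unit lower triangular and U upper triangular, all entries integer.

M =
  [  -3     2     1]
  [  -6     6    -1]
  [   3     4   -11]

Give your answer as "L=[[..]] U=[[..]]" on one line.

  row1 -= 2·row0 → [0,2,-3]
  row2 -= -1·row0 → [0,6,-10]
  row2 -= 3·row1 → [0,0,-1]

L=[[1,0,0],[2,1,0],[-1,3,1]] U=[[-3,2,1],[0,2,-3],[0,0,-1]]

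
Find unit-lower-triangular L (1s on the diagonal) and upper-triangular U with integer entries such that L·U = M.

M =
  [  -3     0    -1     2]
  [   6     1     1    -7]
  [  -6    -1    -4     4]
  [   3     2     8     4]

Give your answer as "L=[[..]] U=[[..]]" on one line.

  r1 -= -2·r0 → [0,1,-1,-3]
  r2 -= 2·r0 → [0,-1,-2,0]
  r3 -= -1·r0 → [0,2,7,6]
  r2 -= -1·r1 → [0,0,-3,-3]
  r3 -= 2·r1 → [0,0,9,12]
  r3 -= -3·r2 → [0,0,0,3]

L=[[1,0,0,0],[-2,1,0,0],[2,-1,1,0],[-1,2,-3,1]] U=[[-3,0,-1,2],[0,1,-1,-3],[0,0,-3,-3],[0,0,0,3]]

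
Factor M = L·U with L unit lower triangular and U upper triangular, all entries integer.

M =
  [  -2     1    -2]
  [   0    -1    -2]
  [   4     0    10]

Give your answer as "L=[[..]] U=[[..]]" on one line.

L=[[1,0,0],[0,1,0],[-2,-2,1]] U=[[-2,1,-2],[0,-1,-2],[0,0,2]]

  row1 -= 0·row0 → [0,-1,-2]
  row2 -= -2·row0 → [0,2,6]
  row2 -= -2·row1 → [0,0,2]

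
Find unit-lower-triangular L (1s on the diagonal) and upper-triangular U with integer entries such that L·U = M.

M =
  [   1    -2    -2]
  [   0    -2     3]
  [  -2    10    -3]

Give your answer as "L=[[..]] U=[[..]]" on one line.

  row1 -= 0·row0 → [0,-2,3]
  row2 -= -2·row0 → [0,6,-7]
  row2 -= -3·row1 → [0,0,2]

L=[[1,0,0],[0,1,0],[-2,-3,1]] U=[[1,-2,-2],[0,-2,3],[0,0,2]]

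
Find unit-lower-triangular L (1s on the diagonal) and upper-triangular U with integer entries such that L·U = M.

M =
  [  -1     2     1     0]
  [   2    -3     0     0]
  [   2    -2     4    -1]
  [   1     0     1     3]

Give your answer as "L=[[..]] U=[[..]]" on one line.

  row1 -= -2·row0 → [0,1,2,0]
  row2 -= -2·row0 → [0,2,6,-1]
  row3 -= -1·row0 → [0,2,2,3]
  row2 -= 2·row1 → [0,0,2,-1]
  row3 -= 2·row1 → [0,0,-2,3]
  row3 -= -1·row2 → [0,0,0,2]

L=[[1,0,0,0],[-2,1,0,0],[-2,2,1,0],[-1,2,-1,1]] U=[[-1,2,1,0],[0,1,2,0],[0,0,2,-1],[0,0,0,2]]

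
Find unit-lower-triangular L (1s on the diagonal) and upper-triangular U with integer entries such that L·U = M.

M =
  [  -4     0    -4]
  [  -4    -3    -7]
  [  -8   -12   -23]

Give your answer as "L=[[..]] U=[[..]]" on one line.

  R1 -= 1·R0 → [0,-3,-3]
  R2 -= 2·R0 → [0,-12,-15]
  R2 -= 4·R1 → [0,0,-3]

L=[[1,0,0],[1,1,0],[2,4,1]] U=[[-4,0,-4],[0,-3,-3],[0,0,-3]]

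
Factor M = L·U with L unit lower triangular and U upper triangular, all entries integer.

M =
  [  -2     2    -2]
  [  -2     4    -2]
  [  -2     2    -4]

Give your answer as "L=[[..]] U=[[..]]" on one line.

L=[[1,0,0],[1,1,0],[1,0,1]] U=[[-2,2,-2],[0,2,0],[0,0,-2]]

  r1 -= 1·r0 → [0,2,0]
  r2 -= 1·r0 → [0,0,-2]
  r2 -= 0·r1 → [0,0,-2]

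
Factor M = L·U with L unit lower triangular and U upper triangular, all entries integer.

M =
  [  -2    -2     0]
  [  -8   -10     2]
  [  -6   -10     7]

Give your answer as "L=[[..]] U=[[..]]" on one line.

L=[[1,0,0],[4,1,0],[3,2,1]] U=[[-2,-2,0],[0,-2,2],[0,0,3]]

  row1 -= 4·row0 → [0,-2,2]
  row2 -= 3·row0 → [0,-4,7]
  row2 -= 2·row1 → [0,0,3]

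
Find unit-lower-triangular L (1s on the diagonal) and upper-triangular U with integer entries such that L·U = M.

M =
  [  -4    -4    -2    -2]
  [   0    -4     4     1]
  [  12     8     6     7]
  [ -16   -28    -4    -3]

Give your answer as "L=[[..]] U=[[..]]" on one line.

L=[[1,0,0,0],[0,1,0,0],[-3,1,1,0],[4,3,2,1]] U=[[-4,-4,-2,-2],[0,-4,4,1],[0,0,-4,0],[0,0,0,2]]

  row1 -= 0·row0 → [0,-4,4,1]
  row2 -= -3·row0 → [0,-4,0,1]
  row3 -= 4·row0 → [0,-12,4,5]
  row2 -= 1·row1 → [0,0,-4,0]
  row3 -= 3·row1 → [0,0,-8,2]
  row3 -= 2·row2 → [0,0,0,2]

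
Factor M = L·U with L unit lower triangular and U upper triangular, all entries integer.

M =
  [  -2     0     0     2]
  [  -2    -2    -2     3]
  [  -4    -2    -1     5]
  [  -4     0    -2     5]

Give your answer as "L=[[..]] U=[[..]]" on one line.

  row1 -= 1·row0 → [0,-2,-2,1]
  row2 -= 2·row0 → [0,-2,-1,1]
  row3 -= 2·row0 → [0,0,-2,1]
  row2 -= 1·row1 → [0,0,1,0]
  row3 -= 0·row1 → [0,0,-2,1]
  row3 -= -2·row2 → [0,0,0,1]

L=[[1,0,0,0],[1,1,0,0],[2,1,1,0],[2,0,-2,1]] U=[[-2,0,0,2],[0,-2,-2,1],[0,0,1,0],[0,0,0,1]]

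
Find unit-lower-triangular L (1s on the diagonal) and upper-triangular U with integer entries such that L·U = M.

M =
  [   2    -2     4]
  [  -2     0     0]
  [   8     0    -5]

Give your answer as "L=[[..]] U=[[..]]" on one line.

  row1 -= -1·row0 → [0,-2,4]
  row2 -= 4·row0 → [0,8,-21]
  row2 -= -4·row1 → [0,0,-5]

L=[[1,0,0],[-1,1,0],[4,-4,1]] U=[[2,-2,4],[0,-2,4],[0,0,-5]]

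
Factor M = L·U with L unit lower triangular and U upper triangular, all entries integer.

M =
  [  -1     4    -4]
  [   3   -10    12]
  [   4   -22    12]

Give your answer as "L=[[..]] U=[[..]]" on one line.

  R1 -= -3·R0 → [0,2,0]
  R2 -= -4·R0 → [0,-6,-4]
  R2 -= -3·R1 → [0,0,-4]

L=[[1,0,0],[-3,1,0],[-4,-3,1]] U=[[-1,4,-4],[0,2,0],[0,0,-4]]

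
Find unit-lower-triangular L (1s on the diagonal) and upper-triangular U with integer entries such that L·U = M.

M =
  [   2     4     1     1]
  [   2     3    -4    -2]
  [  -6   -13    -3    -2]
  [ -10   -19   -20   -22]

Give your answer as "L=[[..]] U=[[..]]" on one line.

L=[[1,0,0,0],[1,1,0,0],[-3,1,1,0],[-5,-1,-4,1]] U=[[2,4,1,1],[0,-1,-5,-3],[0,0,5,4],[0,0,0,-4]]

  R1 -= 1·R0 → [0,-1,-5,-3]
  R2 -= -3·R0 → [0,-1,0,1]
  R3 -= -5·R0 → [0,1,-15,-17]
  R2 -= 1·R1 → [0,0,5,4]
  R3 -= -1·R1 → [0,0,-20,-20]
  R3 -= -4·R2 → [0,0,0,-4]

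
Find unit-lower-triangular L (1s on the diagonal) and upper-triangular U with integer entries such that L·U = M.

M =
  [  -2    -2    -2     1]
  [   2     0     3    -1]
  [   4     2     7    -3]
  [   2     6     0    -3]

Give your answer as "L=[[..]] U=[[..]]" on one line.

  r1 -= -1·r0 → [0,-2,1,0]
  r2 -= -2·r0 → [0,-2,3,-1]
  r3 -= -1·r0 → [0,4,-2,-2]
  r2 -= 1·r1 → [0,0,2,-1]
  r3 -= -2·r1 → [0,0,0,-2]
  r3 -= 0·r2 → [0,0,0,-2]

L=[[1,0,0,0],[-1,1,0,0],[-2,1,1,0],[-1,-2,0,1]] U=[[-2,-2,-2,1],[0,-2,1,0],[0,0,2,-1],[0,0,0,-2]]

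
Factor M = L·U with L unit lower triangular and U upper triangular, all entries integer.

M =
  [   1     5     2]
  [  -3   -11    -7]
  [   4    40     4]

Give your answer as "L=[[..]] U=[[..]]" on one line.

L=[[1,0,0],[-3,1,0],[4,5,1]] U=[[1,5,2],[0,4,-1],[0,0,1]]

  R1 -= -3·R0 → [0,4,-1]
  R2 -= 4·R0 → [0,20,-4]
  R2 -= 5·R1 → [0,0,1]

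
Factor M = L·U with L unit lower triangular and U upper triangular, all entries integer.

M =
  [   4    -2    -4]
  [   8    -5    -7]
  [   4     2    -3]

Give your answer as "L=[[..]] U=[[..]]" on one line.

L=[[1,0,0],[2,1,0],[1,-4,1]] U=[[4,-2,-4],[0,-1,1],[0,0,5]]

  r1 -= 2·r0 → [0,-1,1]
  r2 -= 1·r0 → [0,4,1]
  r2 -= -4·r1 → [0,0,5]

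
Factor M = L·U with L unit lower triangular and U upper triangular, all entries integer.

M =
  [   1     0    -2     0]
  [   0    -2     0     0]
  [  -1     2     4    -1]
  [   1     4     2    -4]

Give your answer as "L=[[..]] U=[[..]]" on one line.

  r1 -= 0·r0 → [0,-2,0,0]
  r2 -= -1·r0 → [0,2,2,-1]
  r3 -= 1·r0 → [0,4,4,-4]
  r2 -= -1·r1 → [0,0,2,-1]
  r3 -= -2·r1 → [0,0,4,-4]
  r3 -= 2·r2 → [0,0,0,-2]

L=[[1,0,0,0],[0,1,0,0],[-1,-1,1,0],[1,-2,2,1]] U=[[1,0,-2,0],[0,-2,0,0],[0,0,2,-1],[0,0,0,-2]]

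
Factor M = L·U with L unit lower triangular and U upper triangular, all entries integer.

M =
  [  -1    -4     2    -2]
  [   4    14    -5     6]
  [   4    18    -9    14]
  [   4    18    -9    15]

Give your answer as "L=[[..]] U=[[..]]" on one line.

  r1 -= -4·r0 → [0,-2,3,-2]
  r2 -= -4·r0 → [0,2,-1,6]
  r3 -= -4·r0 → [0,2,-1,7]
  r2 -= -1·r1 → [0,0,2,4]
  r3 -= -1·r1 → [0,0,2,5]
  r3 -= 1·r2 → [0,0,0,1]

L=[[1,0,0,0],[-4,1,0,0],[-4,-1,1,0],[-4,-1,1,1]] U=[[-1,-4,2,-2],[0,-2,3,-2],[0,0,2,4],[0,0,0,1]]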